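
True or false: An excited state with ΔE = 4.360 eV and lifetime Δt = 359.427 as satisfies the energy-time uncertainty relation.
Yes, it satisfies the uncertainty relation.

Calculate the product ΔEΔt:
ΔE = 4.360 eV = 6.985e-19 J
ΔEΔt = (6.985e-19 J) × (3.594e-16 s)
ΔEΔt = 2.511e-34 J·s

Compare to the minimum allowed value ℏ/2:
ℏ/2 = 5.273e-35 J·s

Since ΔEΔt = 2.511e-34 J·s ≥ 5.273e-35 J·s = ℏ/2,
this satisfies the uncertainty relation.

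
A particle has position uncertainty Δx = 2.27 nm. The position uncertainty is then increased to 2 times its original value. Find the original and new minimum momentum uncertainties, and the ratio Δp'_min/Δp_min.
Original Δp_min = 2.323 × 10^-26 kg·m/s; new Δp'_min = 1.161 × 10^-26 kg·m/s; ratio Δp'_min/Δp_min = 1/2.

From the uncertainty principle ΔxΔp ≥ ℏ/2, the minimum momentum uncertainty is Δp_min = ℏ/(2Δx).

Original (Δx = 2.27 nm = 2.270e-09 m):
Δp_min = (1.055e-34 J·s)/(2 × 2.270e-09 m) = 2.323e-26 kg·m/s

When Δx → 2Δx:
Δp'_min = ℏ/(2 × 2Δx) = (1/2) × ℏ/(2Δx) = (1/2) × Δp_min
Δp'_min = 1/2 × 2.323e-26 kg·m/s = 1.161e-26 kg·m/s

Since Δp_min ∝ 1/Δx, when Δx is increased to 2 times its original value, Δp_min decreases to 1/2 of its original value.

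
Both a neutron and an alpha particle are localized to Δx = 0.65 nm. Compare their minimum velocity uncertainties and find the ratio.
The neutron has the larger minimum velocity uncertainty, by a ratio of 4.0.

For both particles, Δp_min = ℏ/(2Δx) = 8.112e-26 kg·m/s (same for both).

The velocity uncertainty is Δv = Δp/m:
- neutron: Δv = 8.112e-26 / 1.675e-27 = 4.843e+01 m/s = 48.432 m/s
- alpha particle: Δv = 8.112e-26 / 6.645e-27 = 1.221e+01 m/s = 12.208 m/s

Ratio: 4.843e+01 / 1.221e+01 = 4.0

The lighter particle has larger velocity uncertainty because Δv ∝ 1/m.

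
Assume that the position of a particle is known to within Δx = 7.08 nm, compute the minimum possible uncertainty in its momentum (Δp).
7.448 × 10^-27 kg·m/s

Using the Heisenberg uncertainty principle:
ΔxΔp ≥ ℏ/2

The minimum uncertainty in momentum is:
Δp_min = ℏ/(2Δx)
Δp_min = (1.055e-34 J·s) / (2 × 7.080e-09 m)
Δp_min = 7.448e-27 kg·m/s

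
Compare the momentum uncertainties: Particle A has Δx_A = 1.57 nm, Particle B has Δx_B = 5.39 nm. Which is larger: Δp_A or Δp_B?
Particle A has the larger minimum momentum uncertainty, by a factor of 3.43.

For each particle, the minimum momentum uncertainty is Δp_min = ℏ/(2Δx):

Particle A: Δp_A = ℏ/(2×1.570e-09 m) = 3.359e-26 kg·m/s
Particle B: Δp_B = ℏ/(2×5.390e-09 m) = 9.783e-27 kg·m/s

Ratio: Δp_A/Δp_B = 3.43

Since Δp_min ∝ 1/Δx, the particle with smaller position uncertainty (A) has larger momentum uncertainty.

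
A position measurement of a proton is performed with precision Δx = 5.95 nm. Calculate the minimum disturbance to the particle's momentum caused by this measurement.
8.862 × 10^-27 kg·m/s

The uncertainty principle implies that measuring position disturbs momentum:
ΔxΔp ≥ ℏ/2

When we measure position with precision Δx, we necessarily introduce a momentum uncertainty:
Δp ≥ ℏ/(2Δx)
Δp_min = (1.055e-34 J·s) / (2 × 5.950e-09 m)
Δp_min = 8.862e-27 kg·m/s

The more precisely we measure position, the greater the momentum disturbance.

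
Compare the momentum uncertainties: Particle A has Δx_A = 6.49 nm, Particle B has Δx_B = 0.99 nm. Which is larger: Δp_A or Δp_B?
Particle B has the larger minimum momentum uncertainty, by a factor of 6.56.

For each particle, the minimum momentum uncertainty is Δp_min = ℏ/(2Δx):

Particle A: Δp_A = ℏ/(2×6.490e-09 m) = 8.125e-27 kg·m/s
Particle B: Δp_B = ℏ/(2×9.900e-10 m) = 5.326e-26 kg·m/s

Ratio: Δp_B/Δp_A = 6.56

Since Δp_min ∝ 1/Δx, the particle with smaller position uncertainty (B) has larger momentum uncertainty.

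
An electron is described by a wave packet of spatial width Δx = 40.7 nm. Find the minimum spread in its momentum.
1.296 × 10^-27 kg·m/s

For a wave packet, the spatial width Δx and momentum spread Δp are related by the uncertainty principle:
ΔxΔp ≥ ℏ/2

The minimum momentum spread is:
Δp_min = ℏ/(2Δx)
Δp_min = (1.055e-34 J·s) / (2 × 4.070e-08 m)
Δp_min = 1.296e-27 kg·m/s

A wave packet cannot have both a well-defined position and well-defined momentum.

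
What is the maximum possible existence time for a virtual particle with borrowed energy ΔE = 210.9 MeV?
1.560 ys

Using the energy-time uncertainty principle:
ΔEΔt ≥ ℏ/2

For a virtual particle borrowing energy ΔE, the maximum lifetime is:
Δt_max = ℏ/(2ΔE)

Converting energy:
ΔE = 210.9 MeV = 3.379e-11 J

Δt_max = (1.055e-34 J·s) / (2 × 3.379e-11 J)
Δt_max = 1.560e-24 s = 1.560 ys

Virtual particles with higher borrowed energy exist for shorter times.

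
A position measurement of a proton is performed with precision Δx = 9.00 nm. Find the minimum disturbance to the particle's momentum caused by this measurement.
5.859 × 10^-27 kg·m/s

The uncertainty principle implies that measuring position disturbs momentum:
ΔxΔp ≥ ℏ/2

When we measure position with precision Δx, we necessarily introduce a momentum uncertainty:
Δp ≥ ℏ/(2Δx)
Δp_min = (1.055e-34 J·s) / (2 × 9.000e-09 m)
Δp_min = 5.859e-27 kg·m/s

The more precisely we measure position, the greater the momentum disturbance.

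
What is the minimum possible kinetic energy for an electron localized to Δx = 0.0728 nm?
1.797 eV

Localizing a particle requires giving it sufficient momentum uncertainty:

1. From uncertainty principle: Δp ≥ ℏ/(2Δx)
   Δp_min = (1.055e-34 J·s) / (2 × 7.280e-11 m)
   Δp_min = 7.243e-25 kg·m/s

2. This momentum uncertainty corresponds to kinetic energy:
   KE ≈ (Δp)²/(2m) = (7.243e-25)²/(2 × 9.109e-31 kg)
   KE = 2.879e-19 J = 1.797 eV

Tighter localization requires more energy.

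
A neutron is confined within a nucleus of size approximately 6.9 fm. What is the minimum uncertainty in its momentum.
7.642 × 10^-21 kg·m/s

Using the Heisenberg uncertainty principle:
ΔxΔp ≥ ℏ/2

With Δx ≈ L = 6.900e-15 m (the confinement size):
Δp_min = ℏ/(2Δx)
Δp_min = (1.055e-34 J·s) / (2 × 6.900e-15 m)
Δp_min = 7.642e-21 kg·m/s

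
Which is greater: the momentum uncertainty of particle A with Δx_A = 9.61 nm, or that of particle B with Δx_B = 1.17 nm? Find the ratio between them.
Particle B has the larger minimum momentum uncertainty, by a factor of 8.21.

For each particle, the minimum momentum uncertainty is Δp_min = ℏ/(2Δx):

Particle A: Δp_A = ℏ/(2×9.610e-09 m) = 5.487e-27 kg·m/s
Particle B: Δp_B = ℏ/(2×1.170e-09 m) = 4.507e-26 kg·m/s

Ratio: Δp_B/Δp_A = 8.21

Since Δp_min ∝ 1/Δx, the particle with smaller position uncertainty (B) has larger momentum uncertainty.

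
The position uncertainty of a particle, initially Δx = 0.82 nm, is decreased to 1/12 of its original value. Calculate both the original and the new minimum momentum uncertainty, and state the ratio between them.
Original Δp_min = 6.430 × 10^-26 kg·m/s; new Δp'_min = 7.716 × 10^-25 kg·m/s; ratio Δp'_min/Δp_min = 12.

From the uncertainty principle ΔxΔp ≥ ℏ/2, the minimum momentum uncertainty is Δp_min = ℏ/(2Δx).

Original (Δx = 0.82 nm = 8.200e-10 m):
Δp_min = (1.055e-34 J·s)/(2 × 8.200e-10 m) = 6.430e-26 kg·m/s

When Δx → (1/12)Δx:
Δp'_min = ℏ/(2 × (1/12)Δx) = 12 × ℏ/(2Δx) = 12 × Δp_min
Δp'_min = 12 × 6.430e-26 kg·m/s = 7.716e-25 kg·m/s

Since Δp_min ∝ 1/Δx, when Δx is decreased to 1/12 of its original value, Δp_min increases to 12 times its original value.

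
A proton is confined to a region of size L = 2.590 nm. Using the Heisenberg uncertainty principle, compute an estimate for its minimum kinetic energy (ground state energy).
773.312 neV

Using the uncertainty principle to estimate ground state energy:

1. The position uncertainty is approximately the confinement size:
   Δx ≈ L = 2.590e-09 m

2. From ΔxΔp ≥ ℏ/2, the minimum momentum uncertainty is:
   Δp ≈ ℏ/(2L) = 2.036e-26 kg·m/s

3. The kinetic energy is approximately:
   KE ≈ (Δp)²/(2m) = (2.036e-26)²/(2 × 1.673e-27 kg)
   KE ≈ 1.239e-25 J = 773.312 neV

This is an order-of-magnitude estimate of the ground state energy.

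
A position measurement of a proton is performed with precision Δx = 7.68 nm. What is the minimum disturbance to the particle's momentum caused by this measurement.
6.866 × 10^-27 kg·m/s

The uncertainty principle implies that measuring position disturbs momentum:
ΔxΔp ≥ ℏ/2

When we measure position with precision Δx, we necessarily introduce a momentum uncertainty:
Δp ≥ ℏ/(2Δx)
Δp_min = (1.055e-34 J·s) / (2 × 7.680e-09 m)
Δp_min = 6.866e-27 kg·m/s

The more precisely we measure position, the greater the momentum disturbance.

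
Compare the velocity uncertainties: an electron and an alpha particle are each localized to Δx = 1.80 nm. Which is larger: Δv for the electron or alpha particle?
The electron has the larger minimum velocity uncertainty, by a ratio of 7294.3.

For both particles, Δp_min = ℏ/(2Δx) = 2.929e-26 kg·m/s (same for both).

The velocity uncertainty is Δv = Δp/m:
- electron: Δv = 2.929e-26 / 9.109e-31 = 3.216e+04 m/s = 32.158 km/s
- alpha particle: Δv = 2.929e-26 / 6.645e-27 = 4.409e+00 m/s = 4.409 m/s

Ratio: 3.216e+04 / 4.409e+00 = 7294.3

The lighter particle has larger velocity uncertainty because Δv ∝ 1/m.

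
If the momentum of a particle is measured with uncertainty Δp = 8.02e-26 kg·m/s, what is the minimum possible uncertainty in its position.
657.464 pm

Using the Heisenberg uncertainty principle:
ΔxΔp ≥ ℏ/2

The minimum uncertainty in position is:
Δx_min = ℏ/(2Δp)
Δx_min = (1.055e-34 J·s) / (2 × 8.020e-26 kg·m/s)
Δx_min = 6.575e-10 m = 657.464 pm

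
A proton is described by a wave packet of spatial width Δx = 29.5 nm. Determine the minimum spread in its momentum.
1.787 × 10^-27 kg·m/s

For a wave packet, the spatial width Δx and momentum spread Δp are related by the uncertainty principle:
ΔxΔp ≥ ℏ/2

The minimum momentum spread is:
Δp_min = ℏ/(2Δx)
Δp_min = (1.055e-34 J·s) / (2 × 2.950e-08 m)
Δp_min = 1.787e-27 kg·m/s

A wave packet cannot have both a well-defined position and well-defined momentum.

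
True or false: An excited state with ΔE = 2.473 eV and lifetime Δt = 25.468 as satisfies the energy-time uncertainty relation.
No, it violates the uncertainty relation.

Calculate the product ΔEΔt:
ΔE = 2.473 eV = 3.962e-19 J
ΔEΔt = (3.962e-19 J) × (2.547e-17 s)
ΔEΔt = 1.009e-35 J·s

Compare to the minimum allowed value ℏ/2:
ℏ/2 = 5.273e-35 J·s

Since ΔEΔt = 1.009e-35 J·s < 5.273e-35 J·s = ℏ/2,
this violates the uncertainty relation.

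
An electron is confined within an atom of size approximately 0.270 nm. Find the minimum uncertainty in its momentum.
1.953 × 10^-25 kg·m/s

Using the Heisenberg uncertainty principle:
ΔxΔp ≥ ℏ/2

With Δx ≈ L = 2.700e-10 m (the confinement size):
Δp_min = ℏ/(2Δx)
Δp_min = (1.055e-34 J·s) / (2 × 2.700e-10 m)
Δp_min = 1.953e-25 kg·m/s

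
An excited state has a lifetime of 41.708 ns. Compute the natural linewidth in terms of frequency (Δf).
1.908 MHz

Using the energy-time uncertainty principle and E = hf:
ΔEΔt ≥ ℏ/2
hΔf·Δt ≥ ℏ/2

The minimum frequency uncertainty is:
Δf = ℏ/(2hτ) = 1/(4πτ)
Δf = 1/(4π × 4.171e-08 s)
Δf = 1.908e+06 Hz = 1.908 MHz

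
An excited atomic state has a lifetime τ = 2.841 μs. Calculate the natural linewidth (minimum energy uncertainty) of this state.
115.842 peV

Using the energy-time uncertainty principle:
ΔEΔt ≥ ℏ/2

The lifetime τ represents the time uncertainty Δt.
The natural linewidth (minimum energy uncertainty) is:

ΔE = ℏ/(2τ)
ΔE = (1.055e-34 J·s) / (2 × 2.841e-06 s)
ΔE = 1.856e-29 J = 115.842 peV

This natural linewidth limits the precision of spectroscopic measurements.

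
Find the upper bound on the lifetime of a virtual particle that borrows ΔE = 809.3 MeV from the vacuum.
4.067 × 10^-25 s

Using the energy-time uncertainty principle:
ΔEΔt ≥ ℏ/2

For a virtual particle borrowing energy ΔE, the maximum lifetime is:
Δt_max = ℏ/(2ΔE)

Converting energy:
ΔE = 809.3 MeV = 1.297e-10 J

Δt_max = (1.055e-34 J·s) / (2 × 1.297e-10 J)
Δt_max = 4.067e-25 s = 4.067 × 10^-25 s

Virtual particles with higher borrowed energy exist for shorter times.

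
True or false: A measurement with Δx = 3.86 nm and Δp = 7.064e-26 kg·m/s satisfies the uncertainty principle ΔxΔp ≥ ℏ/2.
Yes, it satisfies the uncertainty principle.

Calculate the product ΔxΔp:
ΔxΔp = (3.860e-09 m) × (7.064e-26 kg·m/s)
ΔxΔp = 2.727e-34 J·s

Compare to the minimum allowed value ℏ/2:
ℏ/2 = 5.273e-35 J·s

Since ΔxΔp = 2.727e-34 J·s ≥ 5.273e-35 J·s = ℏ/2,
the measurement satisfies the uncertainty principle.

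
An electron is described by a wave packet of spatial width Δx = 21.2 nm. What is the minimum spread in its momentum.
2.487 × 10^-27 kg·m/s

For a wave packet, the spatial width Δx and momentum spread Δp are related by the uncertainty principle:
ΔxΔp ≥ ℏ/2

The minimum momentum spread is:
Δp_min = ℏ/(2Δx)
Δp_min = (1.055e-34 J·s) / (2 × 2.120e-08 m)
Δp_min = 2.487e-27 kg·m/s

A wave packet cannot have both a well-defined position and well-defined momentum.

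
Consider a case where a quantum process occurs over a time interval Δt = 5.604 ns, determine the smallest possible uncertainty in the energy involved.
58.727 neV

Using the energy-time uncertainty principle:
ΔEΔt ≥ ℏ/2

The minimum uncertainty in energy is:
ΔE_min = ℏ/(2Δt)
ΔE_min = (1.055e-34 J·s) / (2 × 5.604e-09 s)
ΔE_min = 9.409e-27 J = 58.727 neV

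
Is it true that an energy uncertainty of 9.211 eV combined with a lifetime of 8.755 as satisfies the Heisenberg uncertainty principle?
No, it violates the uncertainty relation.

Calculate the product ΔEΔt:
ΔE = 9.211 eV = 1.476e-18 J
ΔEΔt = (1.476e-18 J) × (8.755e-18 s)
ΔEΔt = 1.292e-35 J·s

Compare to the minimum allowed value ℏ/2:
ℏ/2 = 5.273e-35 J·s

Since ΔEΔt = 1.292e-35 J·s < 5.273e-35 J·s = ℏ/2,
this violates the uncertainty relation.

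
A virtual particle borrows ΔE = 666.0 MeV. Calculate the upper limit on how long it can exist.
4.942 × 10^-25 s

Using the energy-time uncertainty principle:
ΔEΔt ≥ ℏ/2

For a virtual particle borrowing energy ΔE, the maximum lifetime is:
Δt_max = ℏ/(2ΔE)

Converting energy:
ΔE = 666.0 MeV = 1.067e-10 J

Δt_max = (1.055e-34 J·s) / (2 × 1.067e-10 J)
Δt_max = 4.942e-25 s = 4.942 × 10^-25 s

Virtual particles with higher borrowed energy exist for shorter times.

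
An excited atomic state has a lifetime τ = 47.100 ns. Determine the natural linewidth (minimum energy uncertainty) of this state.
6.987 neV

Using the energy-time uncertainty principle:
ΔEΔt ≥ ℏ/2

The lifetime τ represents the time uncertainty Δt.
The natural linewidth (minimum energy uncertainty) is:

ΔE = ℏ/(2τ)
ΔE = (1.055e-34 J·s) / (2 × 4.710e-08 s)
ΔE = 1.120e-27 J = 6.987 neV

This natural linewidth limits the precision of spectroscopic measurements.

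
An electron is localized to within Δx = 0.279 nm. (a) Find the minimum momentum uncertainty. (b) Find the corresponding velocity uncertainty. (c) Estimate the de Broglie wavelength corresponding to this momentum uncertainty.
(a) Δp_min = 1.890 × 10^-25 kg·m/s
(b) Δv_min = 207.469 km/s
(c) λ_dB = 3.506 nm

Step-by-step:

(a) From the uncertainty principle:
Δp_min = ℏ/(2Δx) = (1.055e-34 J·s)/(2 × 2.790e-10 m) = 1.890e-25 kg·m/s

(b) The velocity uncertainty:
Δv = Δp/m = (1.890e-25 kg·m/s)/(9.109e-31 kg) = 2.075e+05 m/s = 207.469 km/s

(c) The de Broglie wavelength for this momentum:
λ = h/p = (6.626e-34 J·s)/(1.890e-25 kg·m/s) = 3.506e-09 m = 3.506 nm

Note: The de Broglie wavelength is comparable to the localization size, as expected from wave-particle duality.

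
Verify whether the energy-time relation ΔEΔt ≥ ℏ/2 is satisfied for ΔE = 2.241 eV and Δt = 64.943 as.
No, it violates the uncertainty relation.

Calculate the product ΔEΔt:
ΔE = 2.241 eV = 3.590e-19 J
ΔEΔt = (3.590e-19 J) × (6.494e-17 s)
ΔEΔt = 2.332e-35 J·s

Compare to the minimum allowed value ℏ/2:
ℏ/2 = 5.273e-35 J·s

Since ΔEΔt = 2.332e-35 J·s < 5.273e-35 J·s = ℏ/2,
this violates the uncertainty relation.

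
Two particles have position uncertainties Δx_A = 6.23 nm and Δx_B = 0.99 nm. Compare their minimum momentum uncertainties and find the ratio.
Particle B has the larger minimum momentum uncertainty, by a factor of 6.29.

For each particle, the minimum momentum uncertainty is Δp_min = ℏ/(2Δx):

Particle A: Δp_A = ℏ/(2×6.230e-09 m) = 8.464e-27 kg·m/s
Particle B: Δp_B = ℏ/(2×9.900e-10 m) = 5.326e-26 kg·m/s

Ratio: Δp_B/Δp_A = 6.29

Since Δp_min ∝ 1/Δx, the particle with smaller position uncertainty (B) has larger momentum uncertainty.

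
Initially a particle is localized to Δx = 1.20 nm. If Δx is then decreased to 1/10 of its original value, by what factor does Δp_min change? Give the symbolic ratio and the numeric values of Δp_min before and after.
Original Δp_min = 4.394 × 10^-26 kg·m/s; new Δp'_min = 4.394 × 10^-25 kg·m/s; ratio Δp'_min/Δp_min = 10.

From the uncertainty principle ΔxΔp ≥ ℏ/2, the minimum momentum uncertainty is Δp_min = ℏ/(2Δx).

Original (Δx = 1.20 nm = 1.200e-09 m):
Δp_min = (1.055e-34 J·s)/(2 × 1.200e-09 m) = 4.394e-26 kg·m/s

When Δx → (1/10)Δx:
Δp'_min = ℏ/(2 × (1/10)Δx) = 10 × ℏ/(2Δx) = 10 × Δp_min
Δp'_min = 10 × 4.394e-26 kg·m/s = 4.394e-25 kg·m/s

Since Δp_min ∝ 1/Δx, when Δx is decreased to 1/10 of its original value, Δp_min increases to 10 times its original value.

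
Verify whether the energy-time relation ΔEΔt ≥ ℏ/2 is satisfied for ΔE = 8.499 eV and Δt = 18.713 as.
No, it violates the uncertainty relation.

Calculate the product ΔEΔt:
ΔE = 8.499 eV = 1.362e-18 J
ΔEΔt = (1.362e-18 J) × (1.871e-17 s)
ΔEΔt = 2.548e-35 J·s

Compare to the minimum allowed value ℏ/2:
ℏ/2 = 5.273e-35 J·s

Since ΔEΔt = 2.548e-35 J·s < 5.273e-35 J·s = ℏ/2,
this violates the uncertainty relation.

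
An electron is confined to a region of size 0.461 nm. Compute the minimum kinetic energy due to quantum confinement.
44.819 meV

Using the uncertainty principle:

1. Position uncertainty: Δx ≈ 4.610e-10 m
2. Minimum momentum uncertainty: Δp = ℏ/(2Δx) = 1.144e-25 kg·m/s
3. Minimum kinetic energy:
   KE = (Δp)²/(2m) = (1.144e-25)²/(2 × 9.109e-31 kg)
   KE = 7.181e-21 J = 44.819 meV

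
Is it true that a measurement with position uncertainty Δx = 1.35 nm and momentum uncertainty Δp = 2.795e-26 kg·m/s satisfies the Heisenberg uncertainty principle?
No, it violates the uncertainty principle (impossible measurement).

Calculate the product ΔxΔp:
ΔxΔp = (1.350e-09 m) × (2.795e-26 kg·m/s)
ΔxΔp = 3.773e-35 J·s

Compare to the minimum allowed value ℏ/2:
ℏ/2 = 5.273e-35 J·s

Since ΔxΔp = 3.773e-35 J·s < 5.273e-35 J·s = ℏ/2,
the measurement violates the uncertainty principle.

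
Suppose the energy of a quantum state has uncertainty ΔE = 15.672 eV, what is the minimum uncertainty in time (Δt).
21.000 as

Using the energy-time uncertainty principle:
ΔEΔt ≥ ℏ/2

The minimum uncertainty in time is:
Δt_min = ℏ/(2ΔE)
Δt_min = (1.055e-34 J·s) / (2 × 2.511e-18 J)
Δt_min = 2.100e-17 s = 21.000 as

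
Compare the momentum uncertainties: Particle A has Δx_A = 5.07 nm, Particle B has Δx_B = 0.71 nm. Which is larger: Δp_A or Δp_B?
Particle B has the larger minimum momentum uncertainty, by a factor of 7.14.

For each particle, the minimum momentum uncertainty is Δp_min = ℏ/(2Δx):

Particle A: Δp_A = ℏ/(2×5.070e-09 m) = 1.040e-26 kg·m/s
Particle B: Δp_B = ℏ/(2×7.100e-10 m) = 7.427e-26 kg·m/s

Ratio: Δp_B/Δp_A = 7.14

Since Δp_min ∝ 1/Δx, the particle with smaller position uncertainty (B) has larger momentum uncertainty.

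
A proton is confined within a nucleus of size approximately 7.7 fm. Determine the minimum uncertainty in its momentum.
6.848 × 10^-21 kg·m/s

Using the Heisenberg uncertainty principle:
ΔxΔp ≥ ℏ/2

With Δx ≈ L = 7.700e-15 m (the confinement size):
Δp_min = ℏ/(2Δx)
Δp_min = (1.055e-34 J·s) / (2 × 7.700e-15 m)
Δp_min = 6.848e-21 kg·m/s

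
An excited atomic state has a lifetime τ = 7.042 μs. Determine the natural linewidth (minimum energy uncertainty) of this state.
46.735 peV

Using the energy-time uncertainty principle:
ΔEΔt ≥ ℏ/2

The lifetime τ represents the time uncertainty Δt.
The natural linewidth (minimum energy uncertainty) is:

ΔE = ℏ/(2τ)
ΔE = (1.055e-34 J·s) / (2 × 7.042e-06 s)
ΔE = 7.488e-30 J = 46.735 peV

This natural linewidth limits the precision of spectroscopic measurements.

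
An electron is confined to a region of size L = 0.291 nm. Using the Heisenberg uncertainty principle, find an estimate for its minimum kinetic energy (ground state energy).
112.480 meV

Using the uncertainty principle to estimate ground state energy:

1. The position uncertainty is approximately the confinement size:
   Δx ≈ L = 2.910e-10 m

2. From ΔxΔp ≥ ℏ/2, the minimum momentum uncertainty is:
   Δp ≈ ℏ/(2L) = 1.812e-25 kg·m/s

3. The kinetic energy is approximately:
   KE ≈ (Δp)²/(2m) = (1.812e-25)²/(2 × 9.109e-31 kg)
   KE ≈ 1.802e-20 J = 112.480 meV

This is an order-of-magnitude estimate of the ground state energy.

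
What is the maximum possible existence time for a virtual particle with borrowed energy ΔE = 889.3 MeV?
3.701 × 10^-25 s

Using the energy-time uncertainty principle:
ΔEΔt ≥ ℏ/2

For a virtual particle borrowing energy ΔE, the maximum lifetime is:
Δt_max = ℏ/(2ΔE)

Converting energy:
ΔE = 889.3 MeV = 1.425e-10 J

Δt_max = (1.055e-34 J·s) / (2 × 1.425e-10 J)
Δt_max = 3.701e-25 s = 3.701 × 10^-25 s

Virtual particles with higher borrowed energy exist for shorter times.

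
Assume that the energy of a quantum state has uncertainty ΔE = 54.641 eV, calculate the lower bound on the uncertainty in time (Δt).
6.023 as

Using the energy-time uncertainty principle:
ΔEΔt ≥ ℏ/2

The minimum uncertainty in time is:
Δt_min = ℏ/(2ΔE)
Δt_min = (1.055e-34 J·s) / (2 × 8.754e-18 J)
Δt_min = 6.023e-18 s = 6.023 as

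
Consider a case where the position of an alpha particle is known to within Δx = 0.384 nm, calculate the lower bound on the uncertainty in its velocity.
20.665 m/s

Using the Heisenberg uncertainty principle and Δp = mΔv:
ΔxΔp ≥ ℏ/2
Δx(mΔv) ≥ ℏ/2

The minimum uncertainty in velocity is:
Δv_min = ℏ/(2mΔx)
Δv_min = (1.055e-34 J·s) / (2 × 6.645e-27 kg × 3.840e-10 m)
Δv_min = 2.067e+01 m/s = 20.665 m/s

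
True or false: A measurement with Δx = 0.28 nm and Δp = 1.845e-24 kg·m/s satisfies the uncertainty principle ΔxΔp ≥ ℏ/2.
Yes, it satisfies the uncertainty principle.

Calculate the product ΔxΔp:
ΔxΔp = (2.800e-10 m) × (1.845e-24 kg·m/s)
ΔxΔp = 5.166e-34 J·s

Compare to the minimum allowed value ℏ/2:
ℏ/2 = 5.273e-35 J·s

Since ΔxΔp = 5.166e-34 J·s ≥ 5.273e-35 J·s = ℏ/2,
the measurement satisfies the uncertainty principle.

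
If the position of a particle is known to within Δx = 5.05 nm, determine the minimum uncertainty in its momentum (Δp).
1.044 × 10^-26 kg·m/s

Using the Heisenberg uncertainty principle:
ΔxΔp ≥ ℏ/2

The minimum uncertainty in momentum is:
Δp_min = ℏ/(2Δx)
Δp_min = (1.055e-34 J·s) / (2 × 5.050e-09 m)
Δp_min = 1.044e-26 kg·m/s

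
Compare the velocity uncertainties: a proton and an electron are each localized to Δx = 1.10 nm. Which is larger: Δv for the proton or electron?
The electron has the larger minimum velocity uncertainty, by a ratio of 1836.2.

For both particles, Δp_min = ℏ/(2Δx) = 4.794e-26 kg·m/s (same for both).

The velocity uncertainty is Δv = Δp/m:
- proton: Δv = 4.794e-26 / 1.673e-27 = 2.866e+01 m/s = 28.659 m/s
- electron: Δv = 4.794e-26 / 9.109e-31 = 5.262e+04 m/s = 52.622 km/s

Ratio: 5.262e+04 / 2.866e+01 = 1836.2

The lighter particle has larger velocity uncertainty because Δv ∝ 1/m.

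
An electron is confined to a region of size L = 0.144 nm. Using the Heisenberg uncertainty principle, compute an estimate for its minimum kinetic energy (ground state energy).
459.344 meV

Using the uncertainty principle to estimate ground state energy:

1. The position uncertainty is approximately the confinement size:
   Δx ≈ L = 1.440e-10 m

2. From ΔxΔp ≥ ℏ/2, the minimum momentum uncertainty is:
   Δp ≈ ℏ/(2L) = 3.662e-25 kg·m/s

3. The kinetic energy is approximately:
   KE ≈ (Δp)²/(2m) = (3.662e-25)²/(2 × 9.109e-31 kg)
   KE ≈ 7.360e-20 J = 459.344 meV

This is an order-of-magnitude estimate of the ground state energy.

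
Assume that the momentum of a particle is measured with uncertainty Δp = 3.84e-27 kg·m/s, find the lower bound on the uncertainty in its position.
13.731 nm

Using the Heisenberg uncertainty principle:
ΔxΔp ≥ ℏ/2

The minimum uncertainty in position is:
Δx_min = ℏ/(2Δp)
Δx_min = (1.055e-34 J·s) / (2 × 3.840e-27 kg·m/s)
Δx_min = 1.373e-08 m = 13.731 nm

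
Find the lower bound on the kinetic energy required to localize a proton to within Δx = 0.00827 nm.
75.848 meV

Localizing a particle requires giving it sufficient momentum uncertainty:

1. From uncertainty principle: Δp ≥ ℏ/(2Δx)
   Δp_min = (1.055e-34 J·s) / (2 × 8.270e-12 m)
   Δp_min = 6.376e-24 kg·m/s

2. This momentum uncertainty corresponds to kinetic energy:
   KE ≈ (Δp)²/(2m) = (6.376e-24)²/(2 × 1.673e-27 kg)
   KE = 1.215e-20 J = 75.848 meV

Tighter localization requires more energy.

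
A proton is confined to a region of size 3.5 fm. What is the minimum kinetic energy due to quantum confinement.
423.466 keV

Using the uncertainty principle:

1. Position uncertainty: Δx ≈ 3.500e-15 m
2. Minimum momentum uncertainty: Δp = ℏ/(2Δx) = 1.507e-20 kg·m/s
3. Minimum kinetic energy:
   KE = (Δp)²/(2m) = (1.507e-20)²/(2 × 1.673e-27 kg)
   KE = 6.785e-14 J = 423.466 keV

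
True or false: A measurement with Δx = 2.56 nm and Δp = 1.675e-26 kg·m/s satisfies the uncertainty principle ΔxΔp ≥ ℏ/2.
No, it violates the uncertainty principle (impossible measurement).

Calculate the product ΔxΔp:
ΔxΔp = (2.560e-09 m) × (1.675e-26 kg·m/s)
ΔxΔp = 4.288e-35 J·s

Compare to the minimum allowed value ℏ/2:
ℏ/2 = 5.273e-35 J·s

Since ΔxΔp = 4.288e-35 J·s < 5.273e-35 J·s = ℏ/2,
the measurement violates the uncertainty principle.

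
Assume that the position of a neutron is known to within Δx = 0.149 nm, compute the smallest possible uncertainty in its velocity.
211.283 m/s

Using the Heisenberg uncertainty principle and Δp = mΔv:
ΔxΔp ≥ ℏ/2
Δx(mΔv) ≥ ℏ/2

The minimum uncertainty in velocity is:
Δv_min = ℏ/(2mΔx)
Δv_min = (1.055e-34 J·s) / (2 × 1.675e-27 kg × 1.490e-10 m)
Δv_min = 2.113e+02 m/s = 211.283 m/s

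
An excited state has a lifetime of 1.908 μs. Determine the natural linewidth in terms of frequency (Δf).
41.707 kHz

Using the energy-time uncertainty principle and E = hf:
ΔEΔt ≥ ℏ/2
hΔf·Δt ≥ ℏ/2

The minimum frequency uncertainty is:
Δf = ℏ/(2hτ) = 1/(4πτ)
Δf = 1/(4π × 1.908e-06 s)
Δf = 4.171e+04 Hz = 41.707 kHz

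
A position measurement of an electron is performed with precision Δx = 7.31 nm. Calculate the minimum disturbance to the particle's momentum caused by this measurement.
7.213 × 10^-27 kg·m/s

The uncertainty principle implies that measuring position disturbs momentum:
ΔxΔp ≥ ℏ/2

When we measure position with precision Δx, we necessarily introduce a momentum uncertainty:
Δp ≥ ℏ/(2Δx)
Δp_min = (1.055e-34 J·s) / (2 × 7.310e-09 m)
Δp_min = 7.213e-27 kg·m/s

The more precisely we measure position, the greater the momentum disturbance.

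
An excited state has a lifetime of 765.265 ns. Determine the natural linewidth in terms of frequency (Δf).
103.987 kHz

Using the energy-time uncertainty principle and E = hf:
ΔEΔt ≥ ℏ/2
hΔf·Δt ≥ ℏ/2

The minimum frequency uncertainty is:
Δf = ℏ/(2hτ) = 1/(4πτ)
Δf = 1/(4π × 7.653e-07 s)
Δf = 1.040e+05 Hz = 103.987 kHz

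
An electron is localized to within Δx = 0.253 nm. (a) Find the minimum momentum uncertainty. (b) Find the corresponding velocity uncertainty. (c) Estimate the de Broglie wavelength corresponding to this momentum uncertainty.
(a) Δp_min = 2.084 × 10^-25 kg·m/s
(b) Δv_min = 228.790 km/s
(c) λ_dB = 3.179 nm

Step-by-step:

(a) From the uncertainty principle:
Δp_min = ℏ/(2Δx) = (1.055e-34 J·s)/(2 × 2.530e-10 m) = 2.084e-25 kg·m/s

(b) The velocity uncertainty:
Δv = Δp/m = (2.084e-25 kg·m/s)/(9.109e-31 kg) = 2.288e+05 m/s = 228.790 km/s

(c) The de Broglie wavelength for this momentum:
λ = h/p = (6.626e-34 J·s)/(2.084e-25 kg·m/s) = 3.179e-09 m = 3.179 nm

Note: The de Broglie wavelength is comparable to the localization size, as expected from wave-particle duality.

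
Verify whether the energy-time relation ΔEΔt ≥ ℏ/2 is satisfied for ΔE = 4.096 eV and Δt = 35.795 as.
No, it violates the uncertainty relation.

Calculate the product ΔEΔt:
ΔE = 4.096 eV = 6.563e-19 J
ΔEΔt = (6.563e-19 J) × (3.580e-17 s)
ΔEΔt = 2.349e-35 J·s

Compare to the minimum allowed value ℏ/2:
ℏ/2 = 5.273e-35 J·s

Since ΔEΔt = 2.349e-35 J·s < 5.273e-35 J·s = ℏ/2,
this violates the uncertainty relation.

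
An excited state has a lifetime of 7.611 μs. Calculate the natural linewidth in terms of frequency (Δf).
10.456 kHz

Using the energy-time uncertainty principle and E = hf:
ΔEΔt ≥ ℏ/2
hΔf·Δt ≥ ℏ/2

The minimum frequency uncertainty is:
Δf = ℏ/(2hτ) = 1/(4πτ)
Δf = 1/(4π × 7.611e-06 s)
Δf = 1.046e+04 Hz = 10.456 kHz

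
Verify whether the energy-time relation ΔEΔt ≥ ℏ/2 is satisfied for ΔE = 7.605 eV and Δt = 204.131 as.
Yes, it satisfies the uncertainty relation.

Calculate the product ΔEΔt:
ΔE = 7.605 eV = 1.218e-18 J
ΔEΔt = (1.218e-18 J) × (2.041e-16 s)
ΔEΔt = 2.487e-34 J·s

Compare to the minimum allowed value ℏ/2:
ℏ/2 = 5.273e-35 J·s

Since ΔEΔt = 2.487e-34 J·s ≥ 5.273e-35 J·s = ℏ/2,
this satisfies the uncertainty relation.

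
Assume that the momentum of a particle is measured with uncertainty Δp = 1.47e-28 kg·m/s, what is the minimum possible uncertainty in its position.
358.698 nm

Using the Heisenberg uncertainty principle:
ΔxΔp ≥ ℏ/2

The minimum uncertainty in position is:
Δx_min = ℏ/(2Δp)
Δx_min = (1.055e-34 J·s) / (2 × 1.470e-28 kg·m/s)
Δx_min = 3.587e-07 m = 358.698 nm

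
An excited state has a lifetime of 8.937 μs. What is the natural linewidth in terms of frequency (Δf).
8.904 kHz

Using the energy-time uncertainty principle and E = hf:
ΔEΔt ≥ ℏ/2
hΔf·Δt ≥ ℏ/2

The minimum frequency uncertainty is:
Δf = ℏ/(2hτ) = 1/(4πτ)
Δf = 1/(4π × 8.937e-06 s)
Δf = 8.904e+03 Hz = 8.904 kHz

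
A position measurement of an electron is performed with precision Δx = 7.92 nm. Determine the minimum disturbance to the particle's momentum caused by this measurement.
6.658 × 10^-27 kg·m/s

The uncertainty principle implies that measuring position disturbs momentum:
ΔxΔp ≥ ℏ/2

When we measure position with precision Δx, we necessarily introduce a momentum uncertainty:
Δp ≥ ℏ/(2Δx)
Δp_min = (1.055e-34 J·s) / (2 × 7.920e-09 m)
Δp_min = 6.658e-27 kg·m/s

The more precisely we measure position, the greater the momentum disturbance.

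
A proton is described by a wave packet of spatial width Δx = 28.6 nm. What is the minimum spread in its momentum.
1.844 × 10^-27 kg·m/s

For a wave packet, the spatial width Δx and momentum spread Δp are related by the uncertainty principle:
ΔxΔp ≥ ℏ/2

The minimum momentum spread is:
Δp_min = ℏ/(2Δx)
Δp_min = (1.055e-34 J·s) / (2 × 2.860e-08 m)
Δp_min = 1.844e-27 kg·m/s

A wave packet cannot have both a well-defined position and well-defined momentum.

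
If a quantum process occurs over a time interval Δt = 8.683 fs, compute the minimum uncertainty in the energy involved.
37.902 meV

Using the energy-time uncertainty principle:
ΔEΔt ≥ ℏ/2

The minimum uncertainty in energy is:
ΔE_min = ℏ/(2Δt)
ΔE_min = (1.055e-34 J·s) / (2 × 8.683e-15 s)
ΔE_min = 6.073e-21 J = 37.902 meV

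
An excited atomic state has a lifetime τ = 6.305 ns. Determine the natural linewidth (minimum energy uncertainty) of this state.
52.198 neV

Using the energy-time uncertainty principle:
ΔEΔt ≥ ℏ/2

The lifetime τ represents the time uncertainty Δt.
The natural linewidth (minimum energy uncertainty) is:

ΔE = ℏ/(2τ)
ΔE = (1.055e-34 J·s) / (2 × 6.305e-09 s)
ΔE = 8.363e-27 J = 52.198 neV

This natural linewidth limits the precision of spectroscopic measurements.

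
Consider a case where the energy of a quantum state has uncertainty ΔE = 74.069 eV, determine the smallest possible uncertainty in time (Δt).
4.443 as

Using the energy-time uncertainty principle:
ΔEΔt ≥ ℏ/2

The minimum uncertainty in time is:
Δt_min = ℏ/(2ΔE)
Δt_min = (1.055e-34 J·s) / (2 × 1.187e-17 J)
Δt_min = 4.443e-18 s = 4.443 as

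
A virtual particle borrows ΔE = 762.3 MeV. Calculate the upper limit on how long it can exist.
4.317 × 10^-25 s

Using the energy-time uncertainty principle:
ΔEΔt ≥ ℏ/2

For a virtual particle borrowing energy ΔE, the maximum lifetime is:
Δt_max = ℏ/(2ΔE)

Converting energy:
ΔE = 762.3 MeV = 1.221e-10 J

Δt_max = (1.055e-34 J·s) / (2 × 1.221e-10 J)
Δt_max = 4.317e-25 s = 4.317 × 10^-25 s

Virtual particles with higher borrowed energy exist for shorter times.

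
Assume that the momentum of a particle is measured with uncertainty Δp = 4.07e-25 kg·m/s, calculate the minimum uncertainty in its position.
129.554 pm

Using the Heisenberg uncertainty principle:
ΔxΔp ≥ ℏ/2

The minimum uncertainty in position is:
Δx_min = ℏ/(2Δp)
Δx_min = (1.055e-34 J·s) / (2 × 4.070e-25 kg·m/s)
Δx_min = 1.296e-10 m = 129.554 pm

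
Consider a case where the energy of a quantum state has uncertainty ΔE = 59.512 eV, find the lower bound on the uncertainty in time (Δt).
5.530 as

Using the energy-time uncertainty principle:
ΔEΔt ≥ ℏ/2

The minimum uncertainty in time is:
Δt_min = ℏ/(2ΔE)
Δt_min = (1.055e-34 J·s) / (2 × 9.535e-18 J)
Δt_min = 5.530e-18 s = 5.530 as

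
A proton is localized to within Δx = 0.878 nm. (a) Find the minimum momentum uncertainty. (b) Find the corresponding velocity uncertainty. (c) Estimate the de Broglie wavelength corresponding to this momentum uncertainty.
(a) Δp_min = 6.006 × 10^-26 kg·m/s
(b) Δv_min = 35.905 m/s
(c) λ_dB = 11.033 nm

Step-by-step:

(a) From the uncertainty principle:
Δp_min = ℏ/(2Δx) = (1.055e-34 J·s)/(2 × 8.780e-10 m) = 6.006e-26 kg·m/s

(b) The velocity uncertainty:
Δv = Δp/m = (6.006e-26 kg·m/s)/(1.673e-27 kg) = 3.590e+01 m/s = 35.905 m/s

(c) The de Broglie wavelength for this momentum:
λ = h/p = (6.626e-34 J·s)/(6.006e-26 kg·m/s) = 1.103e-08 m = 11.033 nm

Note: The de Broglie wavelength is comparable to the localization size, as expected from wave-particle duality.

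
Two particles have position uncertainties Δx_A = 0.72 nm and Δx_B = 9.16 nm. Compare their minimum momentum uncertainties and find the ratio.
Particle A has the larger minimum momentum uncertainty, by a factor of 12.72.

For each particle, the minimum momentum uncertainty is Δp_min = ℏ/(2Δx):

Particle A: Δp_A = ℏ/(2×7.200e-10 m) = 7.323e-26 kg·m/s
Particle B: Δp_B = ℏ/(2×9.160e-09 m) = 5.756e-27 kg·m/s

Ratio: Δp_A/Δp_B = 12.72

Since Δp_min ∝ 1/Δx, the particle with smaller position uncertainty (A) has larger momentum uncertainty.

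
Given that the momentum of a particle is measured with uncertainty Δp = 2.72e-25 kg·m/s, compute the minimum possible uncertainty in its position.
193.855 pm

Using the Heisenberg uncertainty principle:
ΔxΔp ≥ ℏ/2

The minimum uncertainty in position is:
Δx_min = ℏ/(2Δp)
Δx_min = (1.055e-34 J·s) / (2 × 2.720e-25 kg·m/s)
Δx_min = 1.939e-10 m = 193.855 pm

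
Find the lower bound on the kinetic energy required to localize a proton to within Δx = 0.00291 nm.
612.588 meV

Localizing a particle requires giving it sufficient momentum uncertainty:

1. From uncertainty principle: Δp ≥ ℏ/(2Δx)
   Δp_min = (1.055e-34 J·s) / (2 × 2.910e-12 m)
   Δp_min = 1.812e-23 kg·m/s

2. This momentum uncertainty corresponds to kinetic energy:
   KE ≈ (Δp)²/(2m) = (1.812e-23)²/(2 × 1.673e-27 kg)
   KE = 9.815e-20 J = 612.588 meV

Tighter localization requires more energy.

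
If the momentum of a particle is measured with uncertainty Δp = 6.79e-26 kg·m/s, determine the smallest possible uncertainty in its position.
776.562 pm

Using the Heisenberg uncertainty principle:
ΔxΔp ≥ ℏ/2

The minimum uncertainty in position is:
Δx_min = ℏ/(2Δp)
Δx_min = (1.055e-34 J·s) / (2 × 6.790e-26 kg·m/s)
Δx_min = 7.766e-10 m = 776.562 pm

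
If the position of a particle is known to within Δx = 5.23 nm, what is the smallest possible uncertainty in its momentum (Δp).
1.008 × 10^-26 kg·m/s

Using the Heisenberg uncertainty principle:
ΔxΔp ≥ ℏ/2

The minimum uncertainty in momentum is:
Δp_min = ℏ/(2Δx)
Δp_min = (1.055e-34 J·s) / (2 × 5.230e-09 m)
Δp_min = 1.008e-26 kg·m/s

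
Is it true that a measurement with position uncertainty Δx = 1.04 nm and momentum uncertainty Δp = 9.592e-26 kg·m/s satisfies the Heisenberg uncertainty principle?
Yes, it satisfies the uncertainty principle.

Calculate the product ΔxΔp:
ΔxΔp = (1.040e-09 m) × (9.592e-26 kg·m/s)
ΔxΔp = 9.976e-35 J·s

Compare to the minimum allowed value ℏ/2:
ℏ/2 = 5.273e-35 J·s

Since ΔxΔp = 9.976e-35 J·s ≥ 5.273e-35 J·s = ℏ/2,
the measurement satisfies the uncertainty principle.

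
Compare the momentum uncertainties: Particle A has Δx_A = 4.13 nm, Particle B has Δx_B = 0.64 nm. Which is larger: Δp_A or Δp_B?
Particle B has the larger minimum momentum uncertainty, by a factor of 6.45.

For each particle, the minimum momentum uncertainty is Δp_min = ℏ/(2Δx):

Particle A: Δp_A = ℏ/(2×4.130e-09 m) = 1.277e-26 kg·m/s
Particle B: Δp_B = ℏ/(2×6.400e-10 m) = 8.239e-26 kg·m/s

Ratio: Δp_B/Δp_A = 6.45

Since Δp_min ∝ 1/Δx, the particle with smaller position uncertainty (B) has larger momentum uncertainty.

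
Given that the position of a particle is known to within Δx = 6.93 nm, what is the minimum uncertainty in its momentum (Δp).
7.609 × 10^-27 kg·m/s

Using the Heisenberg uncertainty principle:
ΔxΔp ≥ ℏ/2

The minimum uncertainty in momentum is:
Δp_min = ℏ/(2Δx)
Δp_min = (1.055e-34 J·s) / (2 × 6.930e-09 m)
Δp_min = 7.609e-27 kg·m/s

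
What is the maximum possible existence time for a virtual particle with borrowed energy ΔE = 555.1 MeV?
5.929 × 10^-25 s

Using the energy-time uncertainty principle:
ΔEΔt ≥ ℏ/2

For a virtual particle borrowing energy ΔE, the maximum lifetime is:
Δt_max = ℏ/(2ΔE)

Converting energy:
ΔE = 555.1 MeV = 8.894e-11 J

Δt_max = (1.055e-34 J·s) / (2 × 8.894e-11 J)
Δt_max = 5.929e-25 s = 5.929 × 10^-25 s

Virtual particles with higher borrowed energy exist for shorter times.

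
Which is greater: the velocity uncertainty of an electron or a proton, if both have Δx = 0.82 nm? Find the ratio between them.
The electron has the larger minimum velocity uncertainty, by a ratio of 1836.2.

For both particles, Δp_min = ℏ/(2Δx) = 6.430e-26 kg·m/s (same for both).

The velocity uncertainty is Δv = Δp/m:
- electron: Δv = 6.430e-26 / 9.109e-31 = 7.059e+04 m/s = 70.590 km/s
- proton: Δv = 6.430e-26 / 1.673e-27 = 3.844e+01 m/s = 38.445 m/s

Ratio: 7.059e+04 / 3.844e+01 = 1836.2

The lighter particle has larger velocity uncertainty because Δv ∝ 1/m.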